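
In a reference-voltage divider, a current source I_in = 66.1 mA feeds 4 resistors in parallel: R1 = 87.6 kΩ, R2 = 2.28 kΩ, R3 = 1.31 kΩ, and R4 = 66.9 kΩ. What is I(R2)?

I ≈ 23.6 mA

Total conductance ΣG = 1/87.6 + 1/2.28 + 1/1.31 + 1/66.9 = 1.228 (units of 1/kΩ).
R2 takes the fraction G_k/ΣG = 0.4386/1.228 = 0.3571, so I = 66.1 × 0.3571 = 23.60 mA.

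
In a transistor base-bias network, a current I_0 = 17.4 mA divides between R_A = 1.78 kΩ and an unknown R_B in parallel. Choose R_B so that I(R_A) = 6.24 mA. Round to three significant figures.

R_B ≈ 0.995 kΩ

In a two-way split, I_A/I_0 = R_B/(R_A + R_B).
With f = 0.3586, R_B = R_A · f/(1−f) = 1.78 × 0.5591 = 0.9953 kΩ.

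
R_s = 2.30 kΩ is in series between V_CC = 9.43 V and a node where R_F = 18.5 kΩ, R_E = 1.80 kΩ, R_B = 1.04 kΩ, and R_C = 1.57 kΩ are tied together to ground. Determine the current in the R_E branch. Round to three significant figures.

Parallel bank: R_p = 1/(1/18.5 + 1/1.80 + 1/1.04 + 1/1.57) = 0.4529 kΩ.
V_A by voltage divider: V_A = 9.43 × 0.4529/(2.30 + 0.4529) = 1.551 V.
I(R_E) = V_A / R_E = 1.551/1.80 = 0.8619 mA.

I ≈ 0.862 mA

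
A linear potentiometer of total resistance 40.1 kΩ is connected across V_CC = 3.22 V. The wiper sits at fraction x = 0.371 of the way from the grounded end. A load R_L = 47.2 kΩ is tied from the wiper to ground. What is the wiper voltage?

Lower segment x·R_p = 14.88 kΩ; upper segment (1−x)·R_p = 25.22 kΩ.
R_L loads the lower segment: effective lower R = 11.31 kΩ.
Loaded-divider output: V_out = 3.22 × 0.3096 = 0.9970 V.

V_out ≈ 0.997 V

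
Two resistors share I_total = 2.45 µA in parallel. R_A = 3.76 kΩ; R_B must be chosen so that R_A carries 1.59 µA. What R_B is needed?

In a two-way split, I_A/I_total = R_B/(R_A + R_B).
With f = 0.6490, R_B = R_A · f/(1−f) = 3.76 × 1.849 = 6.952 kΩ.

R_B ≈ 6.95 kΩ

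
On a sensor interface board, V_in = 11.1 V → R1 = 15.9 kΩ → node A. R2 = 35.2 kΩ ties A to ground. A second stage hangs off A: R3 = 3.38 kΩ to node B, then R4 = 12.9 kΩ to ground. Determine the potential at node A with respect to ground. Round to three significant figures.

V_A ≈ 4.57 V

Node A sees R2 in parallel with the series input of stage 2, R3 + R4 = 16.28 kΩ.
R2 ‖ (R3+R4) = 11.13 kΩ.
So V_A = 11.1 × 0.4118 = 4.571 V.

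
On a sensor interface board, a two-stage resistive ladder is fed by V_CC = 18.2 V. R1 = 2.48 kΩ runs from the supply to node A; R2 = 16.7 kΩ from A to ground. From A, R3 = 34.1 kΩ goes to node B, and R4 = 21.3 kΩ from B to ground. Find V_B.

V_B ≈ 5.86 V

Looking into the second stage from A: R3 + R4 = 55.40 kΩ appears in parallel with R2.
Effective lower resistance at A: R2 ‖ 55.40 = 12.83 kΩ.
So V_A = 18.2 × 0.8380 = 15.25 V.
V_B = V_A × 0.3845 = 5.864 V.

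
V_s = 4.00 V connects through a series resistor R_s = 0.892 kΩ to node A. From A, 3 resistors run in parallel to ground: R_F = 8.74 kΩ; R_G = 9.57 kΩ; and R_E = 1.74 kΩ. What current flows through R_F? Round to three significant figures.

Equivalent of the parallel group: R_p = 1.260 kΩ.
Node voltage V_A = V_s · R_p/(R_s + R_p) = 4.00 × 0.5855 = 2.342 V.
Branch current I = V_A/R_F = 2.342/8.74 = 0.2680 mA.

I ≈ 0.268 mA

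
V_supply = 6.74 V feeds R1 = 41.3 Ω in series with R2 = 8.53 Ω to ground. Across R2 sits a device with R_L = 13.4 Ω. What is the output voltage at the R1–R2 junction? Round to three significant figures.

R2 ‖ R_L = (8.53 × 13.4)/(8.53 + 13.4) = 5.212 Ω.
Now apply the divider: V_out = 6.74 × 0.1121 = 0.7553 V.

V_out ≈ 0.755 V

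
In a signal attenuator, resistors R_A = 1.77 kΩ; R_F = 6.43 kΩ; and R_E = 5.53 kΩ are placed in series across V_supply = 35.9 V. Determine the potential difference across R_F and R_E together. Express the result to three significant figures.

V ≈ 31.3 V

ΣR = 1.77 + 6.43 + 5.53 = 13.73 kΩ.
R_{R_F..R_E} = 6.43 + 5.53 = 11.96 kΩ.
By the voltage-divider rule, V = 35.9 × 11.96/13.73 = 31.27 V.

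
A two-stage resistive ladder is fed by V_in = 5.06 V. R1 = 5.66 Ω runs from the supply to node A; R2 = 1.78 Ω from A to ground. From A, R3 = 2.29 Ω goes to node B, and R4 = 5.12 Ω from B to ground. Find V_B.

V_B ≈ 0.707 V

Node A sees R2 in parallel with the series input of stage 2, R3 + R4 = 7.410 Ω.
Effective lower resistance at A: R2 ‖ 7.410 = 1.435 Ω.
V_A = 5.06 × 1.435/(5.66 + 1.435) = 1.024 V.
Stage 2 is unloaded, so V_B = V_A · R4/(R3+R4) = 1.024 × 5.12/7.410 = 0.7072 V.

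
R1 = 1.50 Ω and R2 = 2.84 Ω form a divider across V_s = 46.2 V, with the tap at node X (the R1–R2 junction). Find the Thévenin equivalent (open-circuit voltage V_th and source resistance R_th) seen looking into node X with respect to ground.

Open-circuit (no load on X): V_th = V_s · R2/(R1 + R2) = 46.2 × 2.84/(1.500 + 2.84) = 30.23 V.
Looking into X with the source shorted: R_th = R1·R2/(R1+R2) = 1.500 × 2.84/4.340 = 0.9816 Ω.

V_th ≈ 30.2 V, R_th ≈ 0.982 Ω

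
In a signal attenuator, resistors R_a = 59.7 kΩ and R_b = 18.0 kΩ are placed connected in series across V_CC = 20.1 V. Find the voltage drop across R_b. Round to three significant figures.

V ≈ 4.66 V

Series total: ΣR = 59.7 + 18.0 = 77.70 kΩ.
V = V_CC · R/ΣR = 20.1 × 0.2317 = 4.656 V.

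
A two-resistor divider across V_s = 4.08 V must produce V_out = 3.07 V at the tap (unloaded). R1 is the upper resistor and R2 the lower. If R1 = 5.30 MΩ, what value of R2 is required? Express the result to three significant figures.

V_out/V_s = R2/(R1+R2) = 0.7525.
So R2 = R1 · V_out/(V_s − V_out) = 5.30 × 3.07/(4.08 − 3.07) = 5.30 × 3.040 = 16.11 MΩ.

R2 ≈ 16.1 MΩ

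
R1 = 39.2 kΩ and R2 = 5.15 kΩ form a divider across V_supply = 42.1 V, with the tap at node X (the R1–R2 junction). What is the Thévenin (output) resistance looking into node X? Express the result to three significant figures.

With V_supply suppressed (replaced by a short), R_th = R1 ‖ R2 = (39.20 × 5.15)/(39.20 + 5.15) = 4.552 kΩ.

R_th ≈ 4.55 kΩ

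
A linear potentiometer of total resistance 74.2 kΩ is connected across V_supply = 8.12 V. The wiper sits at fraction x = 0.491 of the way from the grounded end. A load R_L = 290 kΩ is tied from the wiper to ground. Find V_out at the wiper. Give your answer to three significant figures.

The pot divides into 37.77 kΩ above the wiper and 36.43 kΩ below.
Lower segment in parallel with the load: 36.43 ‖ 290 = 32.37 kΩ.
V_out = 8.12 × 32.37/(37.77 + 32.37) = 3.747 V.
(Unloaded: V_out = x·V_supply = 3.99 V.)

V_out ≈ 3.75 V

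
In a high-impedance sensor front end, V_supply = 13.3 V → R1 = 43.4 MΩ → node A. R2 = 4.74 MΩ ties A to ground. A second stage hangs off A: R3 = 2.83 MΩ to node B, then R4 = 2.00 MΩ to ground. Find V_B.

Looking into the second stage from A: R3 + R4 = 4.830 MΩ appears in parallel with R2.
R2 ‖ (R3+R4) = 2.392 MΩ.
V_A = 13.3 × 2.392/(43.4 + 2.392) = 0.6948 V.
Stage 2 is unloaded, so V_B = V_A · R4/(R3+R4) = 0.6948 × 2.00/4.830 = 0.2877 V.

V_B ≈ 0.288 V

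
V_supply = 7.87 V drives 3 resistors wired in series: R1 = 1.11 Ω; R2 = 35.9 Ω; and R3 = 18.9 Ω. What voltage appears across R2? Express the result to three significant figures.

Series total: ΣR = 1.11 + 35.9 + 18.9 = 55.91 Ω.
V = V_supply · R/ΣR = 7.87 × 0.6421 = 5.053 V.

V ≈ 5.05 V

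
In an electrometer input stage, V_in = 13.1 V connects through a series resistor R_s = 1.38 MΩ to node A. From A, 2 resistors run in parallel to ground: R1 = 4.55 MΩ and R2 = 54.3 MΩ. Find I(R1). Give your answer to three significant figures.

Equivalent of the parallel group: R_p = 4.198 MΩ.
Node voltage V_A = V_in · R_p/(R_s + R_p) = 13.1 × 0.7526 = 9.859 V.
Branch current I = V_A/R1 = 9.859/4.55 = 2.167 µA.

I ≈ 2.17 µA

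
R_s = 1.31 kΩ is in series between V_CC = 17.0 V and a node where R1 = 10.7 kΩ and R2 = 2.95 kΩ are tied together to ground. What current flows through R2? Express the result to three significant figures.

I ≈ 3.68 mA

Parallel bank: R_p = 1/(1/10.7 + 1/2.95) = 2.312 kΩ.
V_A by voltage divider: V_A = 17.0 × 2.312/(1.31 + 2.312) = 10.85 V.
I(R2) = V_A / R2 = 10.85/2.95 = 3.679 mA.
(Check via current divider: I_total = 4.693 mA; share G_k/ΣG = 0.7839 → same result.)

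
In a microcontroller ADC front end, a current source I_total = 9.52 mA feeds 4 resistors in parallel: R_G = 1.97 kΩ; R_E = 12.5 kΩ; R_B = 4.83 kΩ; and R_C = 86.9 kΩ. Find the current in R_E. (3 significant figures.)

ΣG = 1/1.97 + 1/12.5 + 1/4.83 + 1/86.9 = 0.8062.
By the current-divider rule, I = I_total · G_k/ΣG = 9.52 × 0.09924 = 0.9447 mA.

I ≈ 0.945 mA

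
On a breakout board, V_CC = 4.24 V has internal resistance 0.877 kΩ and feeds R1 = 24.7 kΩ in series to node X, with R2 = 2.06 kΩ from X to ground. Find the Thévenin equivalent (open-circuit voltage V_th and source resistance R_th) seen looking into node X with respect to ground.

R1' = 0.877 + 24.7 = 25.58 kΩ (source resistance + R1).
V_th is the unloaded tap voltage: V_CC · R2/(R1'+R2) = 4.24 × 0.07454 = 0.3160 V.
Zeroing V_CC shorts the top of R1' to ground, so R_th = R1' ‖ R2 = 1.906 kΩ.

V_th ≈ 0.316 V, R_th ≈ 1.91 kΩ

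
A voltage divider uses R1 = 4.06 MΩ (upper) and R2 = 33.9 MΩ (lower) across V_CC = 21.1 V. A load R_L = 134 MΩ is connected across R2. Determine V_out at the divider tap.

The load sits in parallel with R2, giving an effective lower resistance R2' = R2·R_L/(R2+R_L) = 27.06 MΩ.
Then V_out = V_CC · R2'/(R1 + R2') = 21.1 × 27.06/31.12 = 18.35 V.

V_out ≈ 18.3 V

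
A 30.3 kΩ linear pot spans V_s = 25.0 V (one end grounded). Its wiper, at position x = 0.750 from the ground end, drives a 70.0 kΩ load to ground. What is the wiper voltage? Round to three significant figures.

The pot divides into 7.575 kΩ above the wiper and 22.73 kΩ below.
R_L loads the lower segment: effective lower R = 17.16 kΩ.
Loaded-divider output: V_out = 25.0 × 0.6937 = 17.34 V.
(Unloaded: V_out = x·V_s = 18.8 V.)

V_out ≈ 17.3 V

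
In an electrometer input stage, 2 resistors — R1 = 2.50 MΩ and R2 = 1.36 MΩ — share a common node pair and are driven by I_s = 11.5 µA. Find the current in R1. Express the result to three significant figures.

I ≈ 4.05 µA

For two parallel branches, I_k = I_s · (other R)/(sum of R).
So I = 11.5 × 1.36/3.860 = 4.052 µA.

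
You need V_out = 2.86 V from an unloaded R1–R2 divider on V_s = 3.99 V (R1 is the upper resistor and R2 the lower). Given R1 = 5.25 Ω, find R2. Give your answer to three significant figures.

Required fraction k = V_out/V_s = 0.7168.
R2 = R1 · 0.7168/(1 − 0.7168) = 13.29 Ω.

R2 ≈ 13.3 Ω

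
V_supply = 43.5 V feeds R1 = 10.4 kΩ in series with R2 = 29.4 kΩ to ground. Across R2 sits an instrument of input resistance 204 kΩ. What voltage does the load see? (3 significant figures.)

V_out ≈ 31.0 V

First combine the lower leg with the load: R2 ‖ R_L = 25.70 kΩ.
Voltage divider with the loaded lower leg: V_out = 43.5 × 25.70/(10.4 + 25.70) = 43.5 × 0.7119 = 30.97 V.
(Unloaded it would be 32.1 V; the load pulls it down.)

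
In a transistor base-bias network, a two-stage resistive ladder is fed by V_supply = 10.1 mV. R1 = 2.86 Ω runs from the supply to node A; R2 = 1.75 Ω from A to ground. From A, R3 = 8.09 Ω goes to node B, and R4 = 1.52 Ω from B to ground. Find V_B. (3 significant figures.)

V_B ≈ 0.545 mV

Node A sees R2 in parallel with the series input of stage 2, R3 + R4 = 9.610 Ω.
R2 ‖ (R3+R4) = 1.480 Ω.
So V_A = 10.1 × 0.3411 = 3.445 mV.
Stage 2 is unloaded, so V_B = V_A · R4/(R3+R4) = 3.445 × 1.52/9.610 = 0.5449 mV.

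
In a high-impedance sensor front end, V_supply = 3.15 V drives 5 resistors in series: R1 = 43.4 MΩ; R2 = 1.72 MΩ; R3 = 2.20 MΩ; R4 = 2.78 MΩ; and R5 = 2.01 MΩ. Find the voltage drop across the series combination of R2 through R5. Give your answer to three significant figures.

Total series resistance ΣR = 43.4 + 1.72 + 2.20 + 2.78 + 2.01 = 52.11 MΩ.
R_{R2..R5} = 1.72 + 2.20 + 2.78 + 2.01 = 8.710 MΩ.
Voltage divider: V = V_supply · (8.710 / 52.11) = 3.15 × 0.1671 = 0.5265 V.

V ≈ 0.527 V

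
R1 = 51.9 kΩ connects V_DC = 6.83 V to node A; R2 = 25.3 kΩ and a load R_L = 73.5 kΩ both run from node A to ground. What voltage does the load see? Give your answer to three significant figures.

R2 ‖ R_L = (25.3 × 73.5)/(25.3 + 73.5) = 18.82 kΩ.
Then V_out = V_DC · R2'/(R1 + R2') = 6.83 × 18.82/70.72 = 1.818 V.

V_out ≈ 1.82 V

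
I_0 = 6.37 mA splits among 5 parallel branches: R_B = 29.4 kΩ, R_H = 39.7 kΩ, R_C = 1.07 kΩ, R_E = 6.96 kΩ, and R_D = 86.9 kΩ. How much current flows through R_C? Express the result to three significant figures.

I ≈ 5.18 mA

Total conductance ΣG = 1/29.4 + 1/39.7 + 1/1.07 + 1/6.96 + 1/86.9 = 1.149 (units of 1/kΩ).
R_C takes the fraction G_k/ΣG = 0.9346/1.149 = 0.8134, so I = 6.37 × 0.8134 = 5.181 mA.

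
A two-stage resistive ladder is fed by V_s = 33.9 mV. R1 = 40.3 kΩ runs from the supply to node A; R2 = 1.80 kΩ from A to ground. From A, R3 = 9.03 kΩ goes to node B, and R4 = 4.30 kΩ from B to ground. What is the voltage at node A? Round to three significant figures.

The second stage (R3 + R4 = 13.33 kΩ) loads node A in parallel with R2.
R2 ‖ (R3+R4) = 1.586 kΩ.
So V_A = 33.9 × 0.03786 = 1.284 mV.

V_A ≈ 1.28 mV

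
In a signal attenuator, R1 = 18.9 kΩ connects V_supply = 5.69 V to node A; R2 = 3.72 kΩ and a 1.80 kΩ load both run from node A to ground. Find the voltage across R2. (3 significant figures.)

V_out ≈ 0.343 V

The load sits in parallel with R2, giving an effective lower resistance R2' = R2·R_L/(R2+R_L) = 1.213 kΩ.
Now apply the divider: V_out = 5.69 × 0.06031 = 0.3432 V.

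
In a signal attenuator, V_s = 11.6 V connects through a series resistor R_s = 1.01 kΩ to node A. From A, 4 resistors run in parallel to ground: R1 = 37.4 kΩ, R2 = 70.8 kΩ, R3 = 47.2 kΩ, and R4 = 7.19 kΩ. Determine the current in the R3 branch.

I ≈ 0.204 mA

Equivalent of the parallel group: R_p = 4.972 kΩ.
Node voltage V_A = V_s · R_p/(R_s + R_p) = 11.6 × 0.8312 = 9.641 V.
Branch current I = V_A/R3 = 9.641/47.2 = 0.2043 mA.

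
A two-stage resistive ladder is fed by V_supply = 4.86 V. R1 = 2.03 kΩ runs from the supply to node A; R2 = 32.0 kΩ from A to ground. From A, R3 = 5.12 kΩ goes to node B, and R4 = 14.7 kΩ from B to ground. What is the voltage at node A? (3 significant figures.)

Looking into the second stage from A: R3 + R4 = 19.82 kΩ appears in parallel with R2.
R2 ‖ (R3+R4) = 12.24 kΩ.
So V_A = 4.86 × 0.8577 = 4.169 V.

V_A ≈ 4.17 V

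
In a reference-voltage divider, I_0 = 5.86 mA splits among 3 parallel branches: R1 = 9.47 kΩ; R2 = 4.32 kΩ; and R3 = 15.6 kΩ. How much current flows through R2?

Total conductance ΣG = 1/9.47 + 1/4.32 + 1/15.6 = 0.4012 (units of 1/kΩ).
By the current-divider rule, I = I_0 · G_k/ΣG = 5.86 × 0.5770 = 3.381 mA.

I ≈ 3.38 mA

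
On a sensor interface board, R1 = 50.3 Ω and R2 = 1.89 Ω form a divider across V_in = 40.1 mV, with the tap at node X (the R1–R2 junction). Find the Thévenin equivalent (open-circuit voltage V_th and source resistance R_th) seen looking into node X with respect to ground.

V_th ≈ 1.45 mV, R_th ≈ 1.82 Ω

With X open, the divider is unloaded: V_th = 40.1 × 1.89/52.19 = 1.452 mV.
Zeroing V_in shorts the top of R1 to ground, so R_th = R1 ‖ R2 = 1.822 Ω.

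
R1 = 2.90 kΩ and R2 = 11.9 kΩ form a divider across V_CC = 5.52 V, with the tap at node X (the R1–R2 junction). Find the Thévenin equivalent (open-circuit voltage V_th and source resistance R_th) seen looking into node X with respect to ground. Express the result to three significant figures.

V_th ≈ 4.44 V, R_th ≈ 2.33 kΩ

Open-circuit (no load on X): V_th = V_CC · R2/(R1 + R2) = 5.52 × 11.9/(2.900 + 11.9) = 4.438 V.
With V_CC suppressed (replaced by a short), R_th = R1 ‖ R2 = (2.900 × 11.9)/(2.900 + 11.9) = 2.332 kΩ.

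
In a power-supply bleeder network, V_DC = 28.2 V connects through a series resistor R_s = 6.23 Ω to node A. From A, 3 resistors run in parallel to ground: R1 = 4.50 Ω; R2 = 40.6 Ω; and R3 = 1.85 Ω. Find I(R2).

Parallel bank: R_p = 1/(1/4.50 + 1/40.6 + 1/1.85) = 1.270 Ω.
V_A by voltage divider: V_A = 28.2 × 1.270/(6.23 + 1.270) = 4.775 V.
Branch current I = V_A/R2 = 4.775/40.6 = 0.1176 A.

I ≈ 0.118 A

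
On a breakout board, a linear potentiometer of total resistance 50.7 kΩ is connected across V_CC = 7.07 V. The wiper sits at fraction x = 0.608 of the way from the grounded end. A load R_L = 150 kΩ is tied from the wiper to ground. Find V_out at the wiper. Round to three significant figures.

Split the track: R_lower = x·R_p = 30.83 kΩ, R_upper = (1−x)·R_p = 19.87 kΩ.
R_L loads the lower segment: effective lower R = 25.57 kΩ.
Then V_out = V_CC · 25.57/(19.87 + 25.57) = 3.978 V.
(Unloaded: V_out = x·V_CC = 4.30 V.)

V_out ≈ 3.98 V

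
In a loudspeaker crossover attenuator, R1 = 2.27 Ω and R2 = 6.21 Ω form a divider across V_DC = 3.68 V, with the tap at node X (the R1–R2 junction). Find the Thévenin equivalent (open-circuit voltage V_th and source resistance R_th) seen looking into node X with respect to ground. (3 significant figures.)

With X open, the divider is unloaded: V_th = 3.68 × 6.21/8.480 = 2.695 V.
Looking into X with the source shorted: R_th = R1·R2/(R1+R2) = 2.270 × 6.21/8.480 = 1.662 Ω.

V_th ≈ 2.69 V, R_th ≈ 1.66 Ω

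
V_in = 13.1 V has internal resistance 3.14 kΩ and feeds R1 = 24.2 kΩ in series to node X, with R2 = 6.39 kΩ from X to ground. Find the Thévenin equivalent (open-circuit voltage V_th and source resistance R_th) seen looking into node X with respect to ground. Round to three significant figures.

R1' = 3.14 + 24.2 = 27.34 kΩ (source resistance + R1).
V_th is the unloaded tap voltage: V_in · R2/(R1'+R2) = 13.1 × 0.1894 = 2.482 V.
Looking into X with the source shorted: R_th = R1'·R2/(R1'+R2) = 27.34 × 6.39/33.73 = 5.179 kΩ.

V_th ≈ 2.48 V, R_th ≈ 5.18 kΩ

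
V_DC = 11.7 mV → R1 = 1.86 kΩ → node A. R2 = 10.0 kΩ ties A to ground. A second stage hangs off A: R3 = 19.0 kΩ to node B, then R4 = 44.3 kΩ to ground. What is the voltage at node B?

V_B ≈ 6.74 mV

Node A sees R2 in parallel with the series input of stage 2, R3 + R4 = 63.30 kΩ.
Effective lower resistance at A: R2 ‖ 63.30 = 8.636 kΩ.
V_A = 11.7 × 8.636/(1.86 + 8.636) = 9.627 mV.
Then the unloaded second divider: V_B = V_A × R4/(R3+R4) = 9.627 × 0.6998 = 6.737 mV.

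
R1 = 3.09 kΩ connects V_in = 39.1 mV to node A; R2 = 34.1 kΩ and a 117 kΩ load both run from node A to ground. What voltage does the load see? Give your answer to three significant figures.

V_out ≈ 35.0 mV

First combine the lower leg with the load: R2 ‖ R_L = 26.40 kΩ.
Now apply the divider: V_out = 39.1 × 0.8952 = 35.00 mV.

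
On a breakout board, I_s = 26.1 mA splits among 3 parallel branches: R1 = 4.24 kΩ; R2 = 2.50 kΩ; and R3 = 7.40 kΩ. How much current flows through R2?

Total conductance ΣG = 1/4.24 + 1/2.50 + 1/7.40 = 0.7710 (units of 1/kΩ).
R2 takes the fraction G_k/ΣG = 0.4000/0.7710 = 0.5188, so I = 26.1 × 0.5188 = 13.54 mA.

I ≈ 13.5 mA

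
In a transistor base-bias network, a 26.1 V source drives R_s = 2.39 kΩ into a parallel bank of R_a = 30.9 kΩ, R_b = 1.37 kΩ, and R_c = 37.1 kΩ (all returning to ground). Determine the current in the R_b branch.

I ≈ 6.60 mA

Combine the parallel branches: R_p = (1/30.9 + 1/1.37 + 1/37.1)⁻¹ = 1.267 kΩ.
V_A = 26.1 × 1.267/3.657 = 9.043 V.
I(R_b) = V_A / R_b = 9.043/1.37 = 6.601 mA.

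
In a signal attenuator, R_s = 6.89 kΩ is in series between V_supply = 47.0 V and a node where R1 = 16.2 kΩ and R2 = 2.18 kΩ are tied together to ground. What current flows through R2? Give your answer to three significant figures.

Equivalent of the parallel group: R_p = 1.921 kΩ.
V_A by voltage divider: V_A = 47.0 × 1.921/(6.89 + 1.921) = 10.25 V.
Branch current I = V_A/R2 = 10.25/2.18 = 4.701 mA.

I ≈ 4.70 mA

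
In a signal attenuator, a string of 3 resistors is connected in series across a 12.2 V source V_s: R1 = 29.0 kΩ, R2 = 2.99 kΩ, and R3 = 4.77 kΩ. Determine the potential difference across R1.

Total series resistance ΣR = 29.0 + 2.99 + 4.77 = 36.76 kΩ.
V = V_s · R/ΣR = 12.2 × 0.7889 = 9.625 V.

V ≈ 9.62 V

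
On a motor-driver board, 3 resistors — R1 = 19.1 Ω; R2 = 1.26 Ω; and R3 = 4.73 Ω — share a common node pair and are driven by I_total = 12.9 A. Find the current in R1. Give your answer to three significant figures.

I ≈ 0.639 A

Conductances: ΣG = 1/19.1 + 1/1.26 + 1/4.73 = 1.057 (1/Ω).
R1 takes the fraction G_k/ΣG = 0.05236/1.057 = 0.04951, so I = 12.9 × 0.04951 = 0.6387 A.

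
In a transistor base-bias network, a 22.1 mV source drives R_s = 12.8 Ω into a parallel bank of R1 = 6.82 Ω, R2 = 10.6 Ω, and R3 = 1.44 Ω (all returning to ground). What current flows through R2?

Parallel bank: R_p = 1/(1/6.82 + 1/10.6 + 1/1.44) = 1.069 Ω.
V_A by voltage divider: V_A = 22.1 × 1.069/(12.8 + 1.069) = 1.704 mV.
I(R2) = V_A / R2 = 1.704/10.6 = 0.1607 mA.

I ≈ 0.161 mA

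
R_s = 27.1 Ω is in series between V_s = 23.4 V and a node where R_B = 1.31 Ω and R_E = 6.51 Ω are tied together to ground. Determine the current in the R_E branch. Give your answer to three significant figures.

I ≈ 0.139 A

Parallel bank: R_p = 1/(1/1.31 + 1/6.51) = 1.091 Ω.
V_A = 23.4 × 1.091/28.19 = 0.9052 V.
I(R_E) = V_A / R_E = 0.9052/6.51 = 0.1391 A.
(Equivalently: I_total = 0.8301 A, then current-divider fraction G_k/ΣG = 0.1675.)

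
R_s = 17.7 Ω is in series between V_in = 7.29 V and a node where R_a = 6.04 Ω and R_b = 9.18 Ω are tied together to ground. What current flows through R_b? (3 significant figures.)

I ≈ 0.136 A

Equivalent of the parallel group: R_p = 3.643 Ω.
V_A by voltage divider: V_A = 7.29 × 3.643/(17.7 + 3.643) = 1.244 V.
Branch current I = V_A/R_b = 1.244/9.18 = 0.1355 A.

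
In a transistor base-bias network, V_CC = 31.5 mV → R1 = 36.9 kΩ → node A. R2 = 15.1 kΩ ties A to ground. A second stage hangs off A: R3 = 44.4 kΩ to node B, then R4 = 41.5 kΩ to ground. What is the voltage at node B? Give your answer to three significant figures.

The second stage (R3 + R4 = 85.90 kΩ) loads node A in parallel with R2.
Effective lower resistance at A: R2 ‖ 85.90 = 12.84 kΩ.
First divider: V_A = V_CC · 12.84/(36.9 + 12.84) = 8.133 mV.
Then the unloaded second divider: V_B = V_A × R4/(R3+R4) = 8.133 × 0.4831 = 3.929 mV.

V_B ≈ 3.93 mV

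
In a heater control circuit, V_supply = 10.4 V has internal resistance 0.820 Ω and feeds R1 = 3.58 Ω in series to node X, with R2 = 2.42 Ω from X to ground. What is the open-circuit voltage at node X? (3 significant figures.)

V_th ≈ 3.69 V

R1' = 0.820 + 3.58 = 4.400 Ω (source resistance + R1).
V_th is the unloaded tap voltage: V_supply · R2/(R1'+R2) = 10.4 × 0.3548 = 3.690 V.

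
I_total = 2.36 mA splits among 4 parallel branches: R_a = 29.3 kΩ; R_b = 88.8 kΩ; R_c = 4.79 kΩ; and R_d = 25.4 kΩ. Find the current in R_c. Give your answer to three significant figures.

Conductances: ΣG = 1/29.3 + 1/88.8 + 1/4.79 + 1/25.4 = 0.2935 (1/kΩ).
Current divider: I(R_c) = I_total · G_k/ΣG = 2.36 × (0.2088/0.2935) = 2.36 × 0.7112 = 1.679 mA.

I ≈ 1.68 mA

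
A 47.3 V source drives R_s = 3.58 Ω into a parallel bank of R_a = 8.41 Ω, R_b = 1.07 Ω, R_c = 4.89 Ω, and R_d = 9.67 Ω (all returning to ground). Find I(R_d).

Combine the parallel branches: R_p = (1/8.41 + 1/1.07 + 1/4.89 + 1/9.67)⁻¹ = 0.7345 Ω.
V_A by voltage divider: V_A = 47.3 × 0.7345/(3.58 + 0.7345) = 8.053 V.
Branch current I = V_A/R_d = 8.053/9.67 = 0.8328 A.

I ≈ 0.833 A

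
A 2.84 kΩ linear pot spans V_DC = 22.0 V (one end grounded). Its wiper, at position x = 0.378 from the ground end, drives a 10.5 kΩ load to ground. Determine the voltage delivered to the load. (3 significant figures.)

Split the track: R_lower = x·R_p = 1.074 kΩ, R_upper = (1−x)·R_p = 1.766 kΩ.
(x·R_p) ‖ R_L = 0.9739 kΩ.
Loaded-divider output: V_out = 22.0 × 0.3554 = 7.819 V.

V_out ≈ 7.82 V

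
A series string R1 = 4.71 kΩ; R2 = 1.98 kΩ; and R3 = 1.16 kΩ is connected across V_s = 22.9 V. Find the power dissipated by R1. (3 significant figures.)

P ≈ 40.1 mW

Series current I = V_s/ΣR = 22.9/7.850 = 2.917 mA.
P = I²R = 8.510 × 4.71 = 40.08 mW.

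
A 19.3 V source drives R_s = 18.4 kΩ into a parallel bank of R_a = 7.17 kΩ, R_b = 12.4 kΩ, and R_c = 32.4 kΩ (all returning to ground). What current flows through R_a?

Parallel bank: R_p = 1/(1/7.17 + 1/12.4 + 1/32.4) = 3.984 kΩ.
V_A = 19.3 × 3.984/22.38 = 3.435 V.
I(R_a) = V_A / R_a = 3.435/7.17 = 0.4791 mA.
(Equivalently: I_total = 0.8622 mA, then current-divider fraction G_k/ΣG = 0.5557.)

I ≈ 0.479 mA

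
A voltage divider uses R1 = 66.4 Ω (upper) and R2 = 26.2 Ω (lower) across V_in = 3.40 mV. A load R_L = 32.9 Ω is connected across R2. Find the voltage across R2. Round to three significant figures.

R2 ‖ R_L = (26.2 × 32.9)/(26.2 + 32.9) = 14.59 Ω.
Now apply the divider: V_out = 3.40 × 0.1801 = 0.6123 mV.

V_out ≈ 0.612 mV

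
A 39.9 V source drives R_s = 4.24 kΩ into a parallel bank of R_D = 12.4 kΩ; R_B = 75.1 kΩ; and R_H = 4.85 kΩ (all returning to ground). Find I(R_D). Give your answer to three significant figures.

Combine the parallel branches: R_p = (1/12.4 + 1/75.1 + 1/4.85)⁻¹ = 3.332 kΩ.
Node voltage V_A = V_DC · R_p/(R_s + R_p) = 39.9 × 0.4400 = 17.56 V.
Branch current I = V_A/R_D = 17.56/12.4 = 1.416 mA.

I ≈ 1.42 mA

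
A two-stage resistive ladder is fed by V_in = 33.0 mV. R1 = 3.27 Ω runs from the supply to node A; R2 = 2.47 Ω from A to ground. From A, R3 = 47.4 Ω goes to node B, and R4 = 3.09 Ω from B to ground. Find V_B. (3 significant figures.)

Node A sees R2 in parallel with the series input of stage 2, R3 + R4 = 50.49 Ω.
Effective lower resistance at A: R2 ‖ 50.49 = 2.355 Ω.
So V_A = 33.0 × 0.4186 = 13.82 mV.
V_B = V_A × 0.06120 = 0.8455 mV.

V_B ≈ 0.846 mV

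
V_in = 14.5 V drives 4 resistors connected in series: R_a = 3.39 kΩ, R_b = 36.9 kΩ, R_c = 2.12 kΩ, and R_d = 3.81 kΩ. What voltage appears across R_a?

V ≈ 1.06 V

Series total: ΣR = 3.39 + 36.9 + 2.12 + 3.81 = 46.22 kΩ.
Voltage divider: V = V_in · (3.390 / 46.22) = 14.5 × 0.07334 = 1.064 V.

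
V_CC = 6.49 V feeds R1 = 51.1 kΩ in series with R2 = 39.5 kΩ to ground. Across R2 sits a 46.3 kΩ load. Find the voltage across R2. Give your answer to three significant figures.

V_out ≈ 1.91 V

First combine the lower leg with the load: R2 ‖ R_L = 21.32 kΩ.
Now apply the divider: V_out = 6.49 × 0.2943 = 1.910 V.
(Unloaded it would be 2.83 V; the load pulls it down.)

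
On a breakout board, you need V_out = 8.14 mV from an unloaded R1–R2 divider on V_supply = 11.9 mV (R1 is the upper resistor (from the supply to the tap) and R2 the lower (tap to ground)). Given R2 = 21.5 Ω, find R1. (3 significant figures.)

V_out/V_supply = R2/(R1+R2) = 0.6840.
R1 = R2·(1/k − 1) = 21.5 × 0.4619 = 9.931 Ω.

R1 ≈ 9.93 Ω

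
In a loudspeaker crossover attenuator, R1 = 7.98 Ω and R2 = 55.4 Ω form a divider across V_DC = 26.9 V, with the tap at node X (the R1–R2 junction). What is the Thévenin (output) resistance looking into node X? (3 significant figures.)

Looking into X with the source shorted: R_th = R1·R2/(R1+R2) = 7.980 × 55.4/63.38 = 6.975 Ω.

R_th ≈ 6.98 Ω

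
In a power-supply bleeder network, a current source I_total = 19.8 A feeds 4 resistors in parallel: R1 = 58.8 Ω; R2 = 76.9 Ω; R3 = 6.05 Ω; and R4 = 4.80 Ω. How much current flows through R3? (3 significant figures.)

Conductances: ΣG = 1/58.8 + 1/76.9 + 1/6.05 + 1/4.80 = 0.4036 (1/Ω).
R3 takes the fraction G_k/ΣG = 0.1653/0.4036 = 0.4095, so I = 19.8 × 0.4095 = 8.108 A.

I ≈ 8.11 A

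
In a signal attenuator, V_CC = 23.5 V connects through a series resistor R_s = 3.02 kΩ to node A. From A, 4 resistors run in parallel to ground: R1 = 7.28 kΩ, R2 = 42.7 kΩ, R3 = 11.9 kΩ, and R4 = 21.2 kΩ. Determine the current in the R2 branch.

Parallel bank: R_p = 1/(1/7.28 + 1/42.7 + 1/11.9 + 1/21.2) = 3.425 kΩ.
V_A by voltage divider: V_A = 23.5 × 3.425/(3.02 + 3.425) = 12.49 V.
Branch current I = V_A/R2 = 12.49/42.7 = 0.2925 mA.

I ≈ 0.292 mA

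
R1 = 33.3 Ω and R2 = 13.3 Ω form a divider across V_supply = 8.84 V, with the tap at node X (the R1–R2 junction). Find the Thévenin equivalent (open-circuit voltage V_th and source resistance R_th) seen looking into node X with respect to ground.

With X open, the divider is unloaded: V_th = 8.84 × 13.3/46.60 = 2.523 V.
Zeroing V_supply shorts the top of R1 to ground, so R_th = R1 ‖ R2 = 9.504 Ω.

V_th ≈ 2.52 V, R_th ≈ 9.50 Ω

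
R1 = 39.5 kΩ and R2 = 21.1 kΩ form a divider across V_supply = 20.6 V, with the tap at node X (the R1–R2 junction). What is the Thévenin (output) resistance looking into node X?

With V_supply suppressed (replaced by a short), R_th = R1 ‖ R2 = (39.50 × 21.1)/(39.50 + 21.1) = 13.75 kΩ.

R_th ≈ 13.8 kΩ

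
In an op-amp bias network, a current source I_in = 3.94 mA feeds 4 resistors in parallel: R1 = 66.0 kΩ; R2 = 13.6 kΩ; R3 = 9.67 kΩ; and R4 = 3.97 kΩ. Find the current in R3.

I ≈ 0.918 mA

Total conductance ΣG = 1/66.0 + 1/13.6 + 1/9.67 + 1/3.97 = 0.4440 (units of 1/kΩ).
Current divider: I(R3) = I_in · G_k/ΣG = 3.94 × (0.1034/0.4440) = 3.94 × 0.2329 = 0.9177 mA.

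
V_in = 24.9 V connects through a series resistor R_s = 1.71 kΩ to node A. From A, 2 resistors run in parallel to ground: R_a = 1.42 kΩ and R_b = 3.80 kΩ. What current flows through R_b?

Combine the parallel branches: R_p = (1/1.42 + 1/3.80)⁻¹ = 1.034 kΩ.
V_A = 24.9 × 1.034/2.744 = 9.381 V.
I(R_b) = V_A / R_b = 9.381/3.80 = 2.469 mA.
(Equivalently: I_total = 9.075 mA, then current-divider fraction G_k/ΣG = 0.2720.)

I ≈ 2.47 mA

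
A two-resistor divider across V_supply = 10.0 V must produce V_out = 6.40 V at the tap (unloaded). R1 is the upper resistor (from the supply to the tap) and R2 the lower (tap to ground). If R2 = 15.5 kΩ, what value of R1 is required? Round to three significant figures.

The divider ratio is R2/(R1+R2) = 6.40/10.0 = 0.6400.
R1 = R2·(1/k − 1) = 15.5 × 0.5625 = 8.719 kΩ.

R1 ≈ 8.72 kΩ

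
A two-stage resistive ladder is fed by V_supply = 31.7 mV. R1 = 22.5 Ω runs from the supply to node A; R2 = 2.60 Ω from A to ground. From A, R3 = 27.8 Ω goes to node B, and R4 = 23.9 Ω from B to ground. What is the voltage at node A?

V_A ≈ 3.14 mV

The second stage (R3 + R4 = 51.70 Ω) loads node A in parallel with R2.
R2 ‖ (R3+R4) = 2.476 Ω.
First divider: V_A = V_supply · 2.476/(22.5 + 2.476) = 3.142 mV.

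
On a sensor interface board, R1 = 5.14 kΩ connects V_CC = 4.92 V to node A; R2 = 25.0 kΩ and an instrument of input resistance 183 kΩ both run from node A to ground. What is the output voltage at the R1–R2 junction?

V_out ≈ 3.99 V

First combine the lower leg with the load: R2 ‖ R_L = 22.00 kΩ.
Voltage divider with the loaded lower leg: V_out = 4.92 × 22.00/(5.14 + 22.00) = 4.92 × 0.8106 = 3.988 V.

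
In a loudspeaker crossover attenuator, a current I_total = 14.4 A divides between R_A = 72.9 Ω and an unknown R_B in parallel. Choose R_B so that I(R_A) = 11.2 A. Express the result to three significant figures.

The fraction through R_A equals R_B/(R_A+R_B).
With f = 0.7778, R_B = R_A · f/(1−f) = 72.9 × 3.500 = 255.1 Ω.

R_B ≈ 255 Ω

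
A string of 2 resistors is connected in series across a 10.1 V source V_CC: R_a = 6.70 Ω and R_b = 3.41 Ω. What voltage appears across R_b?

ΣR = 6.70 + 3.41 = 10.11 Ω.
Voltage divider: V = V_CC · (3.410 / 10.11) = 10.1 × 0.3373 = 3.407 V.

V ≈ 3.41 V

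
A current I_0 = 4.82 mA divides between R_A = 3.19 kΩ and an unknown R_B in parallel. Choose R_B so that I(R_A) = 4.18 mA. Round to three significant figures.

R_B ≈ 20.8 kΩ

Two-branch current divider: I_A = I_0 · R_B/(R_A + R_B).
With f = 0.8672, R_B = R_A · f/(1−f) = 3.19 × 6.531 = 20.83 kΩ.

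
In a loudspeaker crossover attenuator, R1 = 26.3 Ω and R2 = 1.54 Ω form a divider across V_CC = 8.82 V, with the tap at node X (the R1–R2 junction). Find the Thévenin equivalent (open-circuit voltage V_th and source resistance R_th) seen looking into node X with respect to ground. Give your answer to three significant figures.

Open-circuit (no load on X): V_th = V_CC · R2/(R1 + R2) = 8.82 × 1.54/(26.30 + 1.54) = 0.4879 V.
Looking into X with the source shorted: R_th = R1·R2/(R1+R2) = 26.30 × 1.54/27.84 = 1.455 Ω.

V_th ≈ 0.488 V, R_th ≈ 1.45 Ω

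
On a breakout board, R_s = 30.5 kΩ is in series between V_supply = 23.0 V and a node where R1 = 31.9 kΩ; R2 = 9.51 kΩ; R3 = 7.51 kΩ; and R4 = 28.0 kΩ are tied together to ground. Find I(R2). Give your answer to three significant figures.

Combine the parallel branches: R_p = (1/31.9 + 1/9.51 + 1/7.51 + 1/28.0)⁻¹ = 3.275 kΩ.
V_A by voltage divider: V_A = 23.0 × 3.275/(30.5 + 3.275) = 2.230 V.
I(R2) = V_A / R2 = 2.230/9.51 = 0.2345 mA.

I ≈ 0.234 mA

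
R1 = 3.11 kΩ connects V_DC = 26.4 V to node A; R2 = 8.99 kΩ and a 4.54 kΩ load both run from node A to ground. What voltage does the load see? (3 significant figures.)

First combine the lower leg with the load: R2 ‖ R_L = 3.017 kΩ.
Then V_out = V_DC · R2'/(R1 + R2') = 26.4 × 3.017/6.127 = 13.00 V.

V_out ≈ 13.0 V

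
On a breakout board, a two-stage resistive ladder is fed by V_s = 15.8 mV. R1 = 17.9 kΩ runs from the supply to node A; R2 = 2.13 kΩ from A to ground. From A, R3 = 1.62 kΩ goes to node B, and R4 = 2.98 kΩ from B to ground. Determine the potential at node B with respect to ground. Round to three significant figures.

V_B ≈ 0.770 mV

Looking into the second stage from A: R3 + R4 = 4.600 kΩ appears in parallel with R2.
Effective lower resistance at A: R2 ‖ 4.600 = 1.456 kΩ.
So V_A = 15.8 × 0.07522 = 1.188 mV.
Then the unloaded second divider: V_B = V_A × R4/(R3+R4) = 1.188 × 0.6478 = 0.7699 mV.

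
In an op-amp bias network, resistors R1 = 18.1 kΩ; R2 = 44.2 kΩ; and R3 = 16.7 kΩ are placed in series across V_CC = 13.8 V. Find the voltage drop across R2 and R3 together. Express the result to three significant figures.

Series total: ΣR = 18.1 + 44.2 + 16.7 = 79.00 kΩ.
R_{R2..R3} = 44.2 + 16.7 = 60.90 kΩ.
By the voltage-divider rule, V = 13.8 × 60.90/79.00 = 10.64 V.

V ≈ 10.6 V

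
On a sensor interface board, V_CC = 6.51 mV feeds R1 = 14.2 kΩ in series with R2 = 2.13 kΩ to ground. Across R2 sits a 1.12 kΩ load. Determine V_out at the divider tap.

V_out ≈ 0.320 mV

The load sits in parallel with R2, giving an effective lower resistance R2' = R2·R_L/(R2+R_L) = 0.7340 kΩ.
Then V_out = V_CC · R2'/(R1 + R2') = 6.51 × 0.7340/14.93 = 0.3200 mV.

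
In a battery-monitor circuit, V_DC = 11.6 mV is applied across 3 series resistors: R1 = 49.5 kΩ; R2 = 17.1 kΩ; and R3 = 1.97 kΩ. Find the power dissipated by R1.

ΣR = 68.57 kΩ → I = 11.6/68.57 = 0.1692 µA.
P = I²R = 0.02862 × 49.5 = 1.417 nW.

P ≈ 1.42 nW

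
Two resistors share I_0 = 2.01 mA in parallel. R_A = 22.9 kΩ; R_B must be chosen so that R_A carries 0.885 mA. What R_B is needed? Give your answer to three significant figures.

R_B ≈ 18.0 kΩ

In a two-way split, I_A/I_0 = R_B/(R_A + R_B).
0.885/2.01 = R_B/(R_A + R_B) → R_B = R_A · (0.4403)/(1 − 0.4403) = 22.9 × 0.7867 = 18.01 kΩ.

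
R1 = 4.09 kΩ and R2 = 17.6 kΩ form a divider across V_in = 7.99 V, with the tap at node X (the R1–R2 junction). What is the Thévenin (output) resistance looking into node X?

Looking into X with the source shorted: R_th = R1·R2/(R1+R2) = 4.090 × 17.6/21.69 = 3.319 kΩ.

R_th ≈ 3.32 kΩ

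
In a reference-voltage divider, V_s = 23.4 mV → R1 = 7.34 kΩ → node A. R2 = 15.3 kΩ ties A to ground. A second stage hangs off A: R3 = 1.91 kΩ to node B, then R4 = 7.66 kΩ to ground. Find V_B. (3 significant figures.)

V_B ≈ 8.34 mV

The second stage (R3 + R4 = 9.570 kΩ) loads node A in parallel with R2.
Effective lower resistance at A: R2 ‖ 9.570 = 5.887 kΩ.
So V_A = 23.4 × 0.4451 = 10.42 mV.
Stage 2 is unloaded, so V_B = V_A · R4/(R3+R4) = 10.42 × 7.66/9.570 = 8.337 mV.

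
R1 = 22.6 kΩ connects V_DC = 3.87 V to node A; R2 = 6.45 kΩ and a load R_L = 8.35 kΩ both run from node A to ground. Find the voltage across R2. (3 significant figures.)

V_out ≈ 0.537 V

R2 ‖ R_L = (6.45 × 8.35)/(6.45 + 8.35) = 3.639 kΩ.
Now apply the divider: V_out = 3.87 × 0.1387 = 0.5367 V.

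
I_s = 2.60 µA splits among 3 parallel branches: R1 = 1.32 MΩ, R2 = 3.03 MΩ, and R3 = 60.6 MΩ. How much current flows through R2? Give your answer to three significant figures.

I ≈ 0.777 µA

Total conductance ΣG = 1/1.32 + 1/3.03 + 1/60.6 = 1.104 (units of 1/MΩ).
R2 takes the fraction G_k/ΣG = 0.3300/1.104 = 0.2989, so I = 2.60 × 0.2989 = 0.7772 µA.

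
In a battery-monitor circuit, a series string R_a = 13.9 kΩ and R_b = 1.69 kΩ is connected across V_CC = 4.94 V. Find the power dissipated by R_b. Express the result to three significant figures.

Series current I = V_CC/ΣR = 4.94/15.59 = 0.3169 mA.
P(R_b) = I²·R_b = (0.3169)² × 1.69 = 0.1697 mW.

P ≈ 0.170 mW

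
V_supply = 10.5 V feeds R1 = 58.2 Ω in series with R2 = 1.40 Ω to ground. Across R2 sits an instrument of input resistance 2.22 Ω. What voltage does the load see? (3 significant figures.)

V_out ≈ 0.153 V

R2 ‖ R_L = (1.40 × 2.22)/(1.40 + 2.22) = 0.8586 Ω.
Now apply the divider: V_out = 10.5 × 0.01454 = 0.1526 V.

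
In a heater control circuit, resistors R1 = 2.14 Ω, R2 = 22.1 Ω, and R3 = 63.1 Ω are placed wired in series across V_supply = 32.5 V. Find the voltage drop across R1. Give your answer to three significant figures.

V ≈ 0.796 V

ΣR = 2.14 + 22.1 + 63.1 = 87.34 Ω.
By the voltage-divider rule, V = 32.5 × 2.140/87.34 = 0.7963 V.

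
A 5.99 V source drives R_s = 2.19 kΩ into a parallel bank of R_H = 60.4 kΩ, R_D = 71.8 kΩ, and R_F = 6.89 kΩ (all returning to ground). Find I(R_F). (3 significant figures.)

Combine the parallel branches: R_p = (1/60.4 + 1/71.8 + 1/6.89)⁻¹ = 5.694 kΩ.
V_A = 5.99 × 5.694/7.884 = 4.326 V.
I(R_F) = V_A / R_F = 4.326/6.89 = 0.6279 mA.

I ≈ 0.628 mA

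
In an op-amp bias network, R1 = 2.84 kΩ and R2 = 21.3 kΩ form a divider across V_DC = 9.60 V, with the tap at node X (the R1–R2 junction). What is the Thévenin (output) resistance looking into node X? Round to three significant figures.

Zeroing V_DC shorts the top of R1 to ground, so R_th = R1 ‖ R2 = 2.506 kΩ.

R_th ≈ 2.51 kΩ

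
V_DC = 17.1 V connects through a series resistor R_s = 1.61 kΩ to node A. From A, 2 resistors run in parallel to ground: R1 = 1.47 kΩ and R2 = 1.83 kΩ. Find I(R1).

I ≈ 3.91 mA

Combine the parallel branches: R_p = (1/1.47 + 1/1.83)⁻¹ = 0.8152 kΩ.
V_A = 17.1 × 0.8152/2.425 = 5.748 V.
Branch current I = V_A/R1 = 5.748/1.47 = 3.910 mA.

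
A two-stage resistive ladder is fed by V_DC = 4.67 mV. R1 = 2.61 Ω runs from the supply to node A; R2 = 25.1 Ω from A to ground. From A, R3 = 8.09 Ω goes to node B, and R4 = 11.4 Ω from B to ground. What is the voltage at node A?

Node A sees R2 in parallel with the series input of stage 2, R3 + R4 = 19.49 Ω.
Effective lower resistance at A: R2 ‖ 19.49 = 10.97 Ω.
V_A = 4.67 × 10.97/(2.61 + 10.97) = 3.773 mV.

V_A ≈ 3.77 mV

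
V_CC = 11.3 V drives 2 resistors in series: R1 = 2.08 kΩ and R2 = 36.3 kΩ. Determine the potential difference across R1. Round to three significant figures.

Series total: ΣR = 2.08 + 36.3 = 38.38 kΩ.
V = V_CC · R/ΣR = 11.3 × 0.05419 = 0.6124 V.

V ≈ 0.612 V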